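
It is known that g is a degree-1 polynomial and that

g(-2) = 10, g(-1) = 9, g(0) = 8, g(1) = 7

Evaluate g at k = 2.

First differences: -1, -1, -1.
Level-1 differences are constant, so g has degree 1.
Fitting a degree-1 polynomial gives g(k) = -k + 8.
Then g(2) = 6.

6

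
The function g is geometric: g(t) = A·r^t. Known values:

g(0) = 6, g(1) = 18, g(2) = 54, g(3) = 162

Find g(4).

486

Consecutive ratio: 18/6 = 3, and 54/18 = 3, so r = 3.
Then A·3^0 = 6 gives A = 6, and g(t) = 6·3^t.
g(4) = 6·3^4 = 486.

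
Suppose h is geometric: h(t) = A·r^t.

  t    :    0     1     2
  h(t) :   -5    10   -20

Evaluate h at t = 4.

-80

Consecutive ratio: 10/(-5) = -2, and -20/10 = -2, so r = -2.
Then A·(-2)^0 = -5 gives A = -5, and h(t) = -5·(-2)^t.
h(4) = -5·(-2)^4 = -80.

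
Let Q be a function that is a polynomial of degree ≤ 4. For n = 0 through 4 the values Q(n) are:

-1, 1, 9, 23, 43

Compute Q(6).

Write Q(n) = an^4 + bn³ + cn² + dn + e; the 5 given values yield a linear system in the 5 coefficients.
Solving, the top 2 coefficients vanish, and Q(n) = 3n² - n - 1.
Then Q(6) = 101.

101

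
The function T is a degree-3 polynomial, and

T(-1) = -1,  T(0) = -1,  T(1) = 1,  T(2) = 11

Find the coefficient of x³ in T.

Write T(x) = ax³ + bx² + cx + d; the 4 given values yield a linear system in the 4 coefficients.
Solving, T(x) = x³ + x² - 1.
The coefficient of x³ is 1.

1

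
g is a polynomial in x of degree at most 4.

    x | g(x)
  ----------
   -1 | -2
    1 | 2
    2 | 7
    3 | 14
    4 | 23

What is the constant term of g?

-1

Write g(x) = ax^4 + bx³ + cx² + dx + e; the 5 given values yield a linear system in the 5 coefficients.
Solving, the top 2 coefficients vanish, and g(x) = x² + 2x - 1.
The constant term is g(0) = -1.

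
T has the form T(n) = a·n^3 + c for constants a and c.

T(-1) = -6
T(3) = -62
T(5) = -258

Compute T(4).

-136

From T(-1) = -6 and T(3) = -62: -1a + c = -6 and 27a + c = -62.
Subtracting: 28a = -56, so a = -2; then c = -6 − (-2)·(-1) = -8.
So T(n) = -2n³ − 8, and T(4) = -136.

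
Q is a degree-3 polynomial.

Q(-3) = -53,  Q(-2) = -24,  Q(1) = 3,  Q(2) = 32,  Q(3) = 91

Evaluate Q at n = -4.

Write Q(n) = an³ + bn² + cn + d; the 5 given values yield a linear system in the 4 coefficients.
Solving, Q(n) = 2n³ + 3n² + 6n - 8.
Then Q(-4) = -112.

-112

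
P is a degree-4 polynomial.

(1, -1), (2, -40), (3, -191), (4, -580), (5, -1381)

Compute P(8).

-8716

Write P(x) = ax^4 + bx³ + cx² + dx + e; the 5 given values yield a linear system in the 5 coefficients.
Solving, P(x) = -2x^4 - x³ - 2x + 4.
Then P(8) = -8716.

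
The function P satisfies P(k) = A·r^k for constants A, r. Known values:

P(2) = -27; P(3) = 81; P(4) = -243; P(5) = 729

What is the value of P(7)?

Consecutive ratio: 81/(-27) = -3, and -243/81 = -3, so r = -3.
Then A·(-3)^2 = -27 gives A = -3, and P(k) = -3·(-3)^k.
P(7) = -3·(-3)^7 = 6561.

6561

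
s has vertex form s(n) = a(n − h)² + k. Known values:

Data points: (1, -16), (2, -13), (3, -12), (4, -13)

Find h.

First differences 3, 1, -1; second difference -2 = 2a, so a = -1.
Expanding, the n-coefficient is −2ah = 2h; matching it to the data gives h = 3, and then k = -12.
So s(n) = -1(n − 3)² − 12.
Hence h = 3.

3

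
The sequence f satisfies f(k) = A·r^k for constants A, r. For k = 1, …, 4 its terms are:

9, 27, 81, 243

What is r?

Consecutive ratio: 27/9 = 3, and 81/27 = 3, so r = 3.
Then A·3^1 = 9 gives A = 3, and f(k) = 3·3^k.

3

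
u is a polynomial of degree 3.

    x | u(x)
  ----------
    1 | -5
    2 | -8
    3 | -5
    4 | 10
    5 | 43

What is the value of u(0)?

-2

Write u(x) = ax³ + bx² + cx + d; the 5 given values yield a linear system in the 4 coefficients.
Solving, u(x) = x³ - 3x² - x - 2.
Then u(0) = -2.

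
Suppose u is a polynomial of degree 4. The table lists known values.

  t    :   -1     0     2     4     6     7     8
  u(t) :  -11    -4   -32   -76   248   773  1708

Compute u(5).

Write u(t) = at^4 + bt³ + ct² + dt + e; the 7 given values yield a linear system in the 5 coefficients.
Solving, u(t) = t^4 - 4t³ - 6t² + 6t - 4.
Then u(5) = 1.

1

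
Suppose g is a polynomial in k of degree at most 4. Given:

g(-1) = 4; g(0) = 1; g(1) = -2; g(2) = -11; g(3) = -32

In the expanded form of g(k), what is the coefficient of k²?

0

First differences: -3, -3, -9, -21. Second differences: 0, -6, -12. Third differences: -6, -6.
Level-3 differences are constant, so g has degree 3.
Fitting a degree-3 polynomial gives g(k) = -k³ - 2k + 1.
The coefficient of k² is 0.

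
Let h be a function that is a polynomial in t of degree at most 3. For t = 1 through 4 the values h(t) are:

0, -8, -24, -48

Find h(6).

-120

First differences: -8, -16, -24. Second differences: -8, -8.
Level-2 differences are constant, so h has degree 2.
Fitting a degree-2 polynomial gives h(t) = -4t² + 4t.
Then h(6) = -120.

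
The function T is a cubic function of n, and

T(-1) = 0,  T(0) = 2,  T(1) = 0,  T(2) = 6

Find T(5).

Write T(n) = an³ + bn² + cn + d; the 4 given values yield a linear system in the 4 coefficients.
Solving, T(n) = 2n³ - 2n² - 2n + 2.
Then T(5) = 192.

192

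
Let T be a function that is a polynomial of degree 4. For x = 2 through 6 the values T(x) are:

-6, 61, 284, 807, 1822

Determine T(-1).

9

Write T(x) = ax^4 + bx³ + cx² + dx + e; the 5 given values yield a linear system in the 5 coefficients.
Solving, T(x) = 2x^4 - 4x³ + 4x² - 7x - 8.
Then T(-1) = 9.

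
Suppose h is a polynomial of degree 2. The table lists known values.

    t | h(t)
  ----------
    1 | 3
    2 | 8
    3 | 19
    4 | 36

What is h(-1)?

First differences: 5, 11, 17. Second differences: 6, 6.
Level-2 differences are constant, so h has degree 2.
Fitting a degree-2 polynomial gives h(t) = 3t² - 4t + 4.
Then h(-1) = 11.

11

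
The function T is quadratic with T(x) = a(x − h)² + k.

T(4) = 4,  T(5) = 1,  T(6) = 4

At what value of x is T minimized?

First differences -3, 3; second difference 6 = 2a, so a = 3.
Expanding, the x-coefficient is −2ah = -6h; matching it to the data gives h = 5, and then k = 1.
So T(x) = 3(x − 5)² + 1.
Hence h = 5.

5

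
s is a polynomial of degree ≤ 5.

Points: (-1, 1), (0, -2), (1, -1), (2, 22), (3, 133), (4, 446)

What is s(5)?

1123

First differences: -3, 1, 23, 111, 313. Second differences: 4, 22, 88, 202. Third differences: 18, 66, 114. Fourth differences: 48, 48.
Level-4 differences are constant, so s has degree 4.
Extending the table by one column gives the next first difference 677, so s(5) = 446 + 677 = 1123.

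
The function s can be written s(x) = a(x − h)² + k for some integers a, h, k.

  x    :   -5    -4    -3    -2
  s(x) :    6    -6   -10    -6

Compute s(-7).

First differences -12, -4, 4; second difference 8 = 2a, so a = 4.
Expanding, the x-coefficient is −2ah = -8h; matching it to the data gives h = -3, and then k = -10.
So s(x) = 4(x + 3)² − 10.
s(-7) = 4·(-4)² − 10 = 54.

54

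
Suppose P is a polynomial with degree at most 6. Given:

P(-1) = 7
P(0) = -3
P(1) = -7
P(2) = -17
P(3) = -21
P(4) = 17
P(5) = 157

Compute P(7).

1103

First differences: -10, -4, -10, -4, 38, 140. Second differences: 6, -6, 6, 42, 102. Third differences: -12, 12, 36, 60. Fourth differences: 24, 24, 24.
Level-4 differences are constant, so P has degree 4.
Fitting a degree-4 polynomial gives P(t) = t^4 - 4t³ + 2t² - 3t - 3.
Then P(7) = 1103.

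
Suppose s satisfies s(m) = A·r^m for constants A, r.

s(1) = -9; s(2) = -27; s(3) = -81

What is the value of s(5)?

-729

Consecutive ratio: -27/(-9) = 3, and -81/(-27) = 3, so r = 3.
Then A·3^1 = -9 gives A = -3, and s(m) = -3·3^m.
s(5) = -3·3^5 = -729.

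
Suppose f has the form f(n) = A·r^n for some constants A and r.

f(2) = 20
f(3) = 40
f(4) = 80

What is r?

Consecutive ratio: 40/20 = 2, and 80/40 = 2, so r = 2.
Then A·2^2 = 20 gives A = 5, and f(n) = 5·2^n.

2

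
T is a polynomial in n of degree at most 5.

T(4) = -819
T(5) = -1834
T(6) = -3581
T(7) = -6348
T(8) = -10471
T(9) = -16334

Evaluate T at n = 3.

First differences: -1015, -1747, -2767, -4123, -5863. Second differences: -732, -1020, -1356, -1740. Third differences: -288, -336, -384. Fourth differences: -48, -48.
Level-4 differences are constant, so T has degree 4.
Fitting a degree-4 polynomial gives T(n) = -2n^4 - 4n³ - 4n² + 3n + 1.
Then T(3) = -296.

-296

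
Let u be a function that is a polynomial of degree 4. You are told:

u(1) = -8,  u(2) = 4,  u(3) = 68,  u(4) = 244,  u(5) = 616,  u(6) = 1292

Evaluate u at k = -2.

First differences: 12, 64, 176, 372, 676. Second differences: 52, 112, 196, 304. Third differences: 60, 84, 108. Fourth differences: 24, 24.
Level-4 differences are constant, so u has degree 4.
Fitting a degree-4 polynomial gives u(k) = k^4 + k² - 6k - 4.
Then u(-2) = 28.

28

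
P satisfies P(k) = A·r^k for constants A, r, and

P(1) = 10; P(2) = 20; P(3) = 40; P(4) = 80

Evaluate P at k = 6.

320

Consecutive ratio: 20/10 = 2, and 40/20 = 2, so r = 2.
Then A·2^1 = 10 gives A = 5, and P(k) = 5·2^k.
P(6) = 5·2^6 = 320.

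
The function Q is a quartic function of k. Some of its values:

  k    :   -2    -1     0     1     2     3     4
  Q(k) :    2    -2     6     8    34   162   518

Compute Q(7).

First differences: -4, 8, 2, 26, 128, 356. Second differences: 12, -6, 24, 102, 228. Third differences: -18, 30, 78, 126. Fourth differences: 48, 48, 48.
Level-4 differences are constant, so Q has degree 4.
Fitting a degree-4 polynomial gives Q(k) = 2k^4 + k³ - 5k² + 4k + 6.
Then Q(7) = 4934.

4934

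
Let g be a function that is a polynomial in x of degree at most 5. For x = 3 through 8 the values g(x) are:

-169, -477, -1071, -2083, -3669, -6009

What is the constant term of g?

Write g(x) = ax^5 + bx^4 + cx³ + dx² + ex + p; the 6 given values yield a linear system in the 6 coefficients.
Solving, the leading coefficient vanishes, and g(x) = -x^4 - 4x³ + 2x² + x - 1.
The constant term is g(0) = -1.

-1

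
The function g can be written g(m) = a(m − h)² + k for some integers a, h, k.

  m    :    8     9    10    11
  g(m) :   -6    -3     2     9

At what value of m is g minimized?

First differences 3, 5, 7; second difference 2 = 2a, so a = 1.
Expanding, the m-coefficient is −2ah = -2h; matching it to the data gives h = 7, and then k = -7.
So g(m) = 1(m − 7)² − 7.
Hence h = 7.

7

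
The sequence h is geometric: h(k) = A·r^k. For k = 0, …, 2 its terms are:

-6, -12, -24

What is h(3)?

Consecutive ratio: -12/(-6) = 2, and -24/(-12) = 2, so r = 2.
Then A·2^0 = -6 gives A = -6, and h(k) = -6·2^k.
h(3) = -6·2^3 = -48.

-48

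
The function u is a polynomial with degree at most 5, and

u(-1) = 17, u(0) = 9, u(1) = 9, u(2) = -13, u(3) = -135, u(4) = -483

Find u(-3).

-63

First differences: -8, 0, -22, -122, -348. Second differences: 8, -22, -100, -226. Third differences: -30, -78, -126. Fourth differences: -48, -48.
Level-4 differences are constant, so u has degree 4.
Fitting a degree-4 polynomial gives u(k) = -2k^4 - k³ + 6k² - 3k + 9.
Then u(-3) = -63.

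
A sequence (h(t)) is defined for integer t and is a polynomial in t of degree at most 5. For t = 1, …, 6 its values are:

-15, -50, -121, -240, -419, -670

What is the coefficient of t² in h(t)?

Write h(t) = at^5 + bt^4 + ct³ + dt² + et + p; the 6 given values yield a linear system in the 6 coefficients.
Solving, the top 2 coefficients vanish, and h(t) = -2t³ - 6t² - 3t - 4.
The coefficient of t² is -6.

-6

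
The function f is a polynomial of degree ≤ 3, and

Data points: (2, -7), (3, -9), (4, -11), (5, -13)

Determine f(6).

Write f(t) = at³ + bt² + ct + d; the 4 given values yield a linear system in the 4 coefficients.
Solving, the top 2 coefficients vanish, and f(t) = -2t - 3.
Then f(6) = -15.

-15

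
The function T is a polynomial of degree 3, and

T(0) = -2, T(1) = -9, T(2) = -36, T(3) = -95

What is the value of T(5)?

Write T(t) = at³ + bt² + ct + d; the 4 given values yield a linear system in the 4 coefficients.
Solving, T(t) = -2t³ - 4t² - t - 2.
Then T(5) = -357.

-357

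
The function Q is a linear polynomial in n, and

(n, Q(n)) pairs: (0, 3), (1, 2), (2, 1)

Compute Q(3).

0

First differences: -1, -1.
Level-1 differences are constant, so Q has degree 1.
Fitting a degree-1 polynomial gives Q(n) = -n + 3.
Then Q(3) = 0.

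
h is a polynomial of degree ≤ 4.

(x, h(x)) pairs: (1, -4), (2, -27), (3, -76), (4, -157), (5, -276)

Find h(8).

-921

Write h(x) = ax^4 + bx³ + cx² + dx + e; the 5 given values yield a linear system in the 5 coefficients.
Solving, the leading coefficient vanishes, and h(x) = -x³ - 7x² + 5x - 1.
Then h(8) = -921.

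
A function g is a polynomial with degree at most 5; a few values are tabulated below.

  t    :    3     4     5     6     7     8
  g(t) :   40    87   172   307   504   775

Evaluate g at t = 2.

First differences: 47, 85, 135, 197, 271. Second differences: 38, 50, 62, 74. Third differences: 12, 12, 12.
Level-3 differences are constant, so g has degree 3.
Fitting a degree-3 polynomial gives g(t) = 2t³ - 5t² + 8t + 7.
Then g(2) = 19.

19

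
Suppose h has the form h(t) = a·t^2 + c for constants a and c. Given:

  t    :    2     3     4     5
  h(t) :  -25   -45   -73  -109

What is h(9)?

From h(2) = -25 and h(3) = -45: 4a + c = -25 and 9a + c = -45.
Subtracting: 5a = -20, so a = -4; then c = -25 − (-4)·4 = -9.
So h(t) = -4t² − 9, and h(9) = -333.

-333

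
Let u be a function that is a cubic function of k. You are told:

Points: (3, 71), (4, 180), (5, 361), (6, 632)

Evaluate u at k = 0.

-4

Write u(k) = ak³ + bk² + ck + d; the 4 given values yield a linear system in the 4 coefficients.
Solving, u(k) = 3k³ - 2k - 4.
Then u(0) = -4.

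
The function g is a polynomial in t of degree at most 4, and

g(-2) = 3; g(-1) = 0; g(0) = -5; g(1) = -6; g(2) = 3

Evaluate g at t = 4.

75

Write g(t) = at^4 + bt³ + ct² + dt + e; the 5 given values yield a linear system in the 5 coefficients.
Solving, the leading coefficient vanishes, and g(t) = t³ + 2t² - 4t - 5.
Then g(4) = 75.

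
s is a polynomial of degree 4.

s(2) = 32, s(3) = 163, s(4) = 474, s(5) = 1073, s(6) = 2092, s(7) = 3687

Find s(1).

-3

First differences: 131, 311, 599, 1019, 1595. Second differences: 180, 288, 420, 576. Third differences: 108, 132, 156. Fourth differences: 24, 24.
Level-4 differences are constant, so s has degree 4.
Fitting a degree-4 polynomial gives s(m) = m^4 + 4m³ - m² - 5m - 2.
Then s(1) = -3.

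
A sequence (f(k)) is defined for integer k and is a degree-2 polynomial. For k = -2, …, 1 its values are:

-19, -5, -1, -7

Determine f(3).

First differences: 14, 4, -6. Second differences: -10, -10.
Level-2 differences are constant, so f has degree 2.
Fitting a degree-2 polynomial gives f(k) = -5k² - k - 1.
Then f(3) = -49.

-49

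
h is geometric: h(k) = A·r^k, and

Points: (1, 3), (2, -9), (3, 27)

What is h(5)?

Consecutive ratio: -9/3 = -3, and 27/(-9) = -3, so r = -3.
Then A·(-3)^1 = 3 gives A = -1, and h(k) = -1·(-3)^k.
h(5) = -1·(-3)^5 = 243.

243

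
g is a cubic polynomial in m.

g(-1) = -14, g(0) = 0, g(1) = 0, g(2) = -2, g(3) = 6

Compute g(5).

Write g(m) = am³ + bm² + cm + d; the 5 given values yield a linear system in the 4 coefficients.
Solving, g(m) = 2m³ - 7m² + 5m.
Then g(5) = 100.

100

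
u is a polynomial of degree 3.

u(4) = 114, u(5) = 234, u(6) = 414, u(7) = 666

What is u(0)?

Write u(t) = at³ + bt² + ct + d; the 4 given values yield a linear system in the 4 coefficients.
Solving, u(t) = 2t³ - 2t - 6.
The constant term is u(0) = -6.

-6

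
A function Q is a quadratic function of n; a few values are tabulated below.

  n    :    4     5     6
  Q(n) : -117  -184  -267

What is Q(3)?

Write Q(n) = an² + bn + c; the 3 given values yield a linear system in the 3 coefficients.
Solving, Q(n) = -8n² + 5n - 9.
Then Q(3) = -66.

-66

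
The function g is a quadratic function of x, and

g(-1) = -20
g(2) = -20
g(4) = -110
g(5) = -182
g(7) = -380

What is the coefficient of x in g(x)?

9

Write g(x) = ax² + bx + c; the 5 given values yield a linear system in the 3 coefficients.
Solving, g(x) = -9x² + 9x - 2.
The coefficient of x is 9.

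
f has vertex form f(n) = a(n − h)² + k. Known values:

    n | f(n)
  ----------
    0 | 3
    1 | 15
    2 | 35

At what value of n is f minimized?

First differences 12, 20; second difference 8 = 2a, so a = 4.
Expanding, the n-coefficient is −2ah = -8h; matching it to the data gives h = -1, and then k = -1.
So f(n) = 4(n + 1)² − 1.
Hence h = -1.

-1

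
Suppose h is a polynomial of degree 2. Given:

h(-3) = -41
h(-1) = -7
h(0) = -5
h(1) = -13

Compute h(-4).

Write h(k) = ak² + bk + c; the 4 given values yield a linear system in the 3 coefficients.
Solving, h(k) = -5k² - 3k - 5.
Then h(-4) = -73.

-73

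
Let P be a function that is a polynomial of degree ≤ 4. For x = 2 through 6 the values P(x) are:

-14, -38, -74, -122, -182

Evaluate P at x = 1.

First differences: -24, -36, -48, -60. Second differences: -12, -12, -12.
Level-2 differences are constant, so P has degree 2.
Fitting a degree-2 polynomial gives P(x) = -6x² + 6x - 2.
Then P(1) = -2.

-2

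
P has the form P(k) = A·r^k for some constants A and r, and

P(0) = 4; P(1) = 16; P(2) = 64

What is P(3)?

256

Consecutive ratio: 16/4 = 4, and 64/16 = 4, so r = 4.
Then A·4^0 = 4 gives A = 4, and P(k) = 4·4^k.
P(3) = 4·4^3 = 256.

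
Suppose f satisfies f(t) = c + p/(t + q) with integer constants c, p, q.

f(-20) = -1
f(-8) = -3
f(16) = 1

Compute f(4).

(f(t) − c)(t + q) = p for each data point; the three points give a linear system in c and q, then p follows.
Solving: c = 0, q = 2, p = 18, so f(t) = 18/(t + 2).
Then f(4) = 0 + 18/6 = 3.

3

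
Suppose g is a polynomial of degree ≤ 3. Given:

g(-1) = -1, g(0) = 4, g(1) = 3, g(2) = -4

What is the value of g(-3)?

First differences: 5, -1, -7. Second differences: -6, -6.
Level-2 differences are constant, so g has degree 2.
Fitting a degree-2 polynomial gives g(m) = -3m² + 2m + 4.
Then g(-3) = -29.

-29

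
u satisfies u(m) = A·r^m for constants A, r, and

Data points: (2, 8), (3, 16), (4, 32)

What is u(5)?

Consecutive ratio: 16/8 = 2, and 32/16 = 2, so r = 2.
Then A·2^2 = 8 gives A = 2, and u(m) = 2·2^m.
u(5) = 2·2^5 = 64.

64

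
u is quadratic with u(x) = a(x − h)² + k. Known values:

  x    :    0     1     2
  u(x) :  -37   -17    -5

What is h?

First differences 20, 12; second difference -8 = 2a, so a = -4.
Expanding, the x-coefficient is −2ah = 8h; matching it to the data gives h = 3, and then k = -1.
So u(x) = -4(x − 3)² − 1.
Hence h = 3.

3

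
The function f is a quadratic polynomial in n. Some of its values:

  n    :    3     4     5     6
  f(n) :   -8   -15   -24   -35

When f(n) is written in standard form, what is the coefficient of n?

First differences: -7, -9, -11. Second differences: -2, -2.
Level-2 differences are constant, so f has degree 2.
Fitting a degree-2 polynomial gives f(n) = -n² + 1.
The coefficient of n is 0.

0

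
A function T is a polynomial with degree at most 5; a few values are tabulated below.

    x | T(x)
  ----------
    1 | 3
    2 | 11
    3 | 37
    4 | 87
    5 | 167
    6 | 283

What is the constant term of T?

Write T(x) = ax^5 + bx^4 + cx³ + dx² + ex + p; the 6 given values yield a linear system in the 6 coefficients.
Solving, the top 2 coefficients vanish, and T(x) = x³ + 3x² - 8x + 7.
The constant term is T(0) = 7.

7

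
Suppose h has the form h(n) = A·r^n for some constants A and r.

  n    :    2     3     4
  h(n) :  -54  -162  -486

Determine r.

Consecutive ratio: -162/(-54) = 3, and -486/(-162) = 3, so r = 3.
Then A·3^2 = -54 gives A = -6, and h(n) = -6·3^n.

3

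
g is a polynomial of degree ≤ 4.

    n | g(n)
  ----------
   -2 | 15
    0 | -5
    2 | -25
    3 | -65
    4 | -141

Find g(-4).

131

Write g(n) = an^4 + bn³ + cn² + dn + e; the 5 given values yield a linear system in the 5 coefficients.
Solving, the leading coefficient vanishes, and g(n) = -2n³ - 2n - 5.
Then g(-4) = 131.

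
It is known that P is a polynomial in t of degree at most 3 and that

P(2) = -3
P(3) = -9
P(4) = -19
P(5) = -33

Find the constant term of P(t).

First differences: -6, -10, -14. Second differences: -4, -4.
Level-2 differences are constant, so P has degree 2.
Fitting a degree-2 polynomial gives P(t) = -2t² + 4t - 3.
The constant term is P(0) = -3.

-3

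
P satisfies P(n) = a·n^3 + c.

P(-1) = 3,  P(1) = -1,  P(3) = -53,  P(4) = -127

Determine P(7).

From P(-1) = 3 and P(1) = -1: -1a + c = 3 and 1a + c = -1.
Subtracting: 2a = -4, so a = -2; then c = 3 − (-2)·(-1) = 1.
So P(n) = -2n³ + 1, and P(7) = -685.

-685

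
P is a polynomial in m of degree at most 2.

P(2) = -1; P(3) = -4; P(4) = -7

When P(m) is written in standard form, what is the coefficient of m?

-3

First differences: -3, -3.
Level-1 differences are constant, so P has degree 1.
Fitting a degree-1 polynomial gives P(m) = -3m + 5.
The coefficient of m is -3.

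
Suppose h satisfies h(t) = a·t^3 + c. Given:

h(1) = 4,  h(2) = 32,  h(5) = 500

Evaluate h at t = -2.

From h(1) = 4 and h(2) = 32: 1a + c = 4 and 8a + c = 32.
Subtracting: 7a = 28, so a = 4; then c = 4 − 4·1 = 0.
So h(t) = 4t³ + 0, and h(-2) = -32.

-32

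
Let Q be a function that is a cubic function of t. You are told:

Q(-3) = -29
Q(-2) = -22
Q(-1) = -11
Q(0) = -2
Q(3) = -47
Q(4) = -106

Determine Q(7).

-499

Write Q(t) = at³ + bt² + ct + d; the 6 given values yield a linear system in the 4 coefficients.
Solving, Q(t) = -t³ - 4t² + 6t - 2.
Then Q(7) = -499.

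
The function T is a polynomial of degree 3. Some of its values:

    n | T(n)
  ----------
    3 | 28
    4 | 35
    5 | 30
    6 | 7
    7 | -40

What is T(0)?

-5

First differences: 7, -5, -23, -47. Second differences: -12, -18, -24. Third differences: -6, -6.
Level-3 differences are constant, so T has degree 3.
Fitting a degree-3 polynomial gives T(n) = -n³ + 6n² + 2n - 5.
The constant term is T(0) = -5.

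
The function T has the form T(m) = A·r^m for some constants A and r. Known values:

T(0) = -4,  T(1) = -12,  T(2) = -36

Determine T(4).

Consecutive ratio: -12/(-4) = 3, and -36/(-12) = 3, so r = 3.
Then A·3^0 = -4 gives A = -4, and T(m) = -4·3^m.
T(4) = -4·3^4 = -324.

-324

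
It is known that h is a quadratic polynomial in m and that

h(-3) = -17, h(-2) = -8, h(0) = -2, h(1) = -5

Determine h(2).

-12

Write h(m) = am² + bm + c; the 4 given values yield a linear system in the 3 coefficients.
Solving, h(m) = -2m² - m - 2.
Then h(2) = -12.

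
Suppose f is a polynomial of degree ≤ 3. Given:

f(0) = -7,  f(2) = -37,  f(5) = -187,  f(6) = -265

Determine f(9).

-583

Write f(n) = an³ + bn² + cn + d; the 4 given values yield a linear system in the 4 coefficients.
Solving, the leading coefficient vanishes, and f(n) = -7n² - n - 7.
Then f(9) = -583.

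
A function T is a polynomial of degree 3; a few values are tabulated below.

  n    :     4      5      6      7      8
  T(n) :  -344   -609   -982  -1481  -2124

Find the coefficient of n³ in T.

First differences: -265, -373, -499, -643. Second differences: -108, -126, -144. Third differences: -18, -18.
Level-3 differences are constant, so T has degree 3.
Fitting a degree-3 polynomial gives T(n) = -3n³ - 9n² - n - 4.
The coefficient of n³ is -3.

-3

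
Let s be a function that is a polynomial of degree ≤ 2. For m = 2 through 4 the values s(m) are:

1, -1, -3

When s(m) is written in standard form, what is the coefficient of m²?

First differences: -2, -2.
Level-1 differences are constant, so s has degree 1.
Fitting a degree-1 polynomial gives s(m) = -2m + 5.
The coefficient of m² is 0.

0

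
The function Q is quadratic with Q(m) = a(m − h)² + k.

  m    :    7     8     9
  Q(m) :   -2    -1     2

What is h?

First differences 1, 3; second difference 2 = 2a, so a = 1.
Expanding, the m-coefficient is −2ah = -2h; matching it to the data gives h = 7, and then k = -2.
So Q(m) = 1(m − 7)² − 2.
Hence h = 7.

7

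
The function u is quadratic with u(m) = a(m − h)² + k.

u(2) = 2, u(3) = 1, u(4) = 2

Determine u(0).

10

First differences -1, 1; second difference 2 = 2a, so a = 1.
Expanding, the m-coefficient is −2ah = -2h; matching it to the data gives h = 3, and then k = 1.
So u(m) = 1(m − 3)² + 1.
u(0) = 1·(-3)² + 1 = 10.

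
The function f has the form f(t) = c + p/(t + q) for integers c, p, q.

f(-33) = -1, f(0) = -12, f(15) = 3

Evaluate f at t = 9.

(f(t) − c)(t + q) = p for each data point; the three points give a linear system in c and q, then p follows.
Solving: c = 0, q = -3, p = 36, so f(t) = 36/(t − 3).
Then f(9) = 0 + 36/6 = 6.

6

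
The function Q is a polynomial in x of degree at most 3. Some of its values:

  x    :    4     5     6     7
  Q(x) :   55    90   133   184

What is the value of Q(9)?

310

First differences: 35, 43, 51. Second differences: 8, 8.
Level-2 differences are constant, so Q has degree 2.
Fitting a degree-2 polynomial gives Q(x) = 4x² - x - 5.
Then Q(9) = 310.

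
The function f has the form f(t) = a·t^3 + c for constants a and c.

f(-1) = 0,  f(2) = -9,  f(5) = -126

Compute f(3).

From f(-1) = 0 and f(2) = -9: -1a + c = 0 and 8a + c = -9.
Subtracting: 9a = -9, so a = -1; then c = 0 − (-1)·(-1) = -1.
So f(t) = -1t³ − 1, and f(3) = -28.

-28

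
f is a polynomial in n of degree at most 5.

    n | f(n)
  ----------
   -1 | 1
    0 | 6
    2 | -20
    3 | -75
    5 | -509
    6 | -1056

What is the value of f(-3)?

Write f(n) = an^5 + bn^4 + cn³ + dn² + en + p; the 6 given values yield a linear system in the 6 coefficients.
Solving, the leading coefficient vanishes, and f(n) = -n^4 + 2n³ - 5n² - 3n + 6.
Then f(-3) = -165.

-165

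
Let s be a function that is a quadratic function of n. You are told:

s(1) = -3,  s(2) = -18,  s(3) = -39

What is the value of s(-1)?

9

Write s(n) = an² + bn + c; the 3 given values yield a linear system in the 3 coefficients.
Solving, s(n) = -3n² - 6n + 6.
Then s(-1) = 9.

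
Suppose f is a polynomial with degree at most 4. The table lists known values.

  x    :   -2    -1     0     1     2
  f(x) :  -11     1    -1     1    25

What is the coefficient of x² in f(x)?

First differences: 12, -2, 2, 24. Second differences: -14, 4, 22. Third differences: 18, 18.
Level-3 differences are constant, so f has degree 3.
Fitting a degree-3 polynomial gives f(x) = 3x³ + 2x² - 3x - 1.
The coefficient of x² is 2.

2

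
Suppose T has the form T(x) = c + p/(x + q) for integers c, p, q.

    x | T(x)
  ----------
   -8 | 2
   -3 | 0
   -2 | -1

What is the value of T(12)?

(T(x) − c)(x + q) = p for each data point; the three points give a linear system in c and q, then p follows.
Solving: c = 4, q = -2, p = 20, so T(x) = 4 + 20/(x − 2).
Then T(12) = 4 + 20/10 = 6.

6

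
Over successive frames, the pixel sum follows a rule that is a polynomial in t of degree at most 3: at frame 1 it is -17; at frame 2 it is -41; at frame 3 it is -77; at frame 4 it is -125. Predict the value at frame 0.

-5

Write the value at t as P(t).
First differences: -24, -36, -48. Second differences: -12, -12.
Level-2 differences are constant, so P has degree 2.
Fitting a degree-2 polynomial gives P(t) = -6t² - 6t - 5.
Then P(0) = -5.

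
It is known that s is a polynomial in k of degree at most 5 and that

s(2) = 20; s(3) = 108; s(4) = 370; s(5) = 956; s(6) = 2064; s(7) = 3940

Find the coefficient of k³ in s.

Write s(k) = ak^5 + bk^4 + ck³ + dk² + ek + p; the 6 given values yield a linear system in the 6 coefficients.
Solving, the leading coefficient vanishes, and s(k) = 2k^4 - 3k³ + 4k² - 5k + 6.
The coefficient of k³ is -3.

-3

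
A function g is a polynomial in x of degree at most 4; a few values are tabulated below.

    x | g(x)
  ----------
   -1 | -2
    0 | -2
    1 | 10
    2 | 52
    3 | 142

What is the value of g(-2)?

-8

Write g(x) = ax^4 + bx³ + cx² + dx + e; the 5 given values yield a linear system in the 5 coefficients.
Solving, the leading coefficient vanishes, and g(x) = 3x³ + 6x² + 3x - 2.
Then g(-2) = -8.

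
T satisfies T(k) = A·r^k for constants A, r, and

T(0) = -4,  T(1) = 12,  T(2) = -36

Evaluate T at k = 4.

-324

Consecutive ratio: 12/(-4) = -3, and -36/12 = -3, so r = -3.
Then A·(-3)^0 = -4 gives A = -4, and T(k) = -4·(-3)^k.
T(4) = -4·(-3)^4 = -324.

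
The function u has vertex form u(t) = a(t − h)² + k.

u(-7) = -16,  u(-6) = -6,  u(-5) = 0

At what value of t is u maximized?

First differences 10, 6; second difference -4 = 2a, so a = -2.
Expanding, the t-coefficient is −2ah = 4h; matching it to the data gives h = -4, and then k = 2.
So u(t) = -2(t + 4)² + 2.
Hence h = -4.

-4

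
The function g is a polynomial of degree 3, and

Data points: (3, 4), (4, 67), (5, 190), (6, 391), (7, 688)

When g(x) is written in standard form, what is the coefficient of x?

-6

First differences: 63, 123, 201, 297. Second differences: 60, 78, 96. Third differences: 18, 18.
Level-3 differences are constant, so g has degree 3.
Fitting a degree-3 polynomial gives g(x) = 3x³ - 6x² - 6x - 5.
The coefficient of x is -6.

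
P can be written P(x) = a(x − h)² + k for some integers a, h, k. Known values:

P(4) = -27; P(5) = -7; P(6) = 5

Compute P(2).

-91

First differences 20, 12; second difference -8 = 2a, so a = -4.
Expanding, the x-coefficient is −2ah = 8h; matching it to the data gives h = 7, and then k = 9.
So P(x) = -4(x − 7)² + 9.
P(2) = -4·(-5)² + 9 = -91.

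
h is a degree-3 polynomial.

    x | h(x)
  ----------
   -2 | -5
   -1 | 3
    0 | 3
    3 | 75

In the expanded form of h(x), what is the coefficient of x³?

2

Write h(x) = ax³ + bx² + cx + d; the 4 given values yield a linear system in the 4 coefficients.
Solving, h(x) = 2x³ + 2x² + 3.
The coefficient of x³ is 2.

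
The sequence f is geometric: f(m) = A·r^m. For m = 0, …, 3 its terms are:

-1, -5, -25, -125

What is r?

5

Consecutive ratio: -5/(-1) = 5, and -25/(-5) = 5, so r = 5.
Then A·5^0 = -1 gives A = -1, and f(m) = -1·5^m.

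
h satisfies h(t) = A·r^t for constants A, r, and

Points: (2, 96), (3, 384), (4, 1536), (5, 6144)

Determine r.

4

Consecutive ratio: 384/96 = 4, and 1536/384 = 4, so r = 4.
Then A·4^2 = 96 gives A = 6, and h(t) = 6·4^t.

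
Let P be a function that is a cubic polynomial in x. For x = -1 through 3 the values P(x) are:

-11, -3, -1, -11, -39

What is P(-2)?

Write P(x) = ax³ + bx² + cx + d; the 5 given values yield a linear system in the 4 coefficients.
Solving, P(x) = -x³ - 3x² + 6x - 3.
Then P(-2) = -19.

-19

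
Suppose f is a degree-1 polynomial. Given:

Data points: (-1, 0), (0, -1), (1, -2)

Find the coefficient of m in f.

-1

Write f(m) = am + b; the 3 given values yield a linear system in the 2 coefficients.
Solving, f(m) = -m - 1.
The coefficient of m is -1.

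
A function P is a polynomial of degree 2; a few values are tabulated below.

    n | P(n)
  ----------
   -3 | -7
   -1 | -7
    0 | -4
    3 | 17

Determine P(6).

Write P(n) = an² + bn + c; the 4 given values yield a linear system in the 3 coefficients.
Solving, P(n) = n² + 4n - 4.
Then P(6) = 56.

56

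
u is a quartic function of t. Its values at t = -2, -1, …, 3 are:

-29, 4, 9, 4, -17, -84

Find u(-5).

-836

First differences: 33, 5, -5, -21, -67. Second differences: -28, -10, -16, -46. Third differences: 18, -6, -30. Fourth differences: -24, -24.
Level-4 differences are constant, so u has degree 4.
Fitting a degree-4 polynomial gives u(t) = -t^4 + t³ - 4t² - t + 9.
Then u(-5) = -836.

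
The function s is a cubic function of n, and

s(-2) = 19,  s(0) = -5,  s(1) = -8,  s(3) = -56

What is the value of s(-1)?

0

Write s(n) = an³ + bn² + cn + d; the 4 given values yield a linear system in the 4 coefficients.
Solving, s(n) = -2n³ + n² - 2n - 5.
Then s(-1) = 0.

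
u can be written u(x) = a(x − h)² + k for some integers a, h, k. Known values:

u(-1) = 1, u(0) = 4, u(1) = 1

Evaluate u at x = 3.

First differences 3, -3; second difference -6 = 2a, so a = -3.
Expanding, the x-coefficient is −2ah = 6h; matching it to the data gives h = 0, and then k = 4.
So u(x) = -3(x + 0)² + 4.
u(3) = -3·3² + 4 = -23.

-23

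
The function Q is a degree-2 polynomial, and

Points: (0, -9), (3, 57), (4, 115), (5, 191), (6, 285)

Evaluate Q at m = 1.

Write Q(m) = am² + bm + c; the 5 given values yield a linear system in the 3 coefficients.
Solving, Q(m) = 9m² - 5m - 9.
Then Q(1) = -5.

-5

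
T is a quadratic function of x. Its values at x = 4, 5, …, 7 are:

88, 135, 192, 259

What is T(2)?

24

First differences: 47, 57, 67. Second differences: 10, 10.
Level-2 differences are constant, so T has degree 2.
Fitting a degree-2 polynomial gives T(x) = 5x² + 2x.
Then T(2) = 24.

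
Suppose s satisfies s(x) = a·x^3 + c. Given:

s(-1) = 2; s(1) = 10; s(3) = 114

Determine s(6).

870

From s(-1) = 2 and s(1) = 10: -1a + c = 2 and 1a + c = 10.
Subtracting: 2a = 8, so a = 4; then c = 2 − 4·(-1) = 6.
So s(x) = 4x³ + 6, and s(6) = 870.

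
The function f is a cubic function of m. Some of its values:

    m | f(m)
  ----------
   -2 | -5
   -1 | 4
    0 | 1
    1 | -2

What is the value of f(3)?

Write f(m) = am³ + bm² + cm + d; the 4 given values yield a linear system in the 4 coefficients.
Solving, f(m) = 2m³ - 5m + 1.
Then f(3) = 40.

40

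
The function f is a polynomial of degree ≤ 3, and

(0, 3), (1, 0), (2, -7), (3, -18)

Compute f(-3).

-12

First differences: -3, -7, -11. Second differences: -4, -4.
Level-2 differences are constant, so f has degree 2.
Fitting a degree-2 polynomial gives f(n) = -2n² - n + 3.
Then f(-3) = -12.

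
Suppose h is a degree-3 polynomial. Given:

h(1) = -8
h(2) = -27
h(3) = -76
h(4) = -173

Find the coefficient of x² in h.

3

Write h(x) = ax³ + bx² + cx + d; the 4 given values yield a linear system in the 4 coefficients.
Solving, h(x) = -3x³ + 3x² - 7x - 1.
The coefficient of x² is 3.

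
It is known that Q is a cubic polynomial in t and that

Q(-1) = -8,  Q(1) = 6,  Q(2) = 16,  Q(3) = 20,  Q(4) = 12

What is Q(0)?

-4

Write Q(t) = at³ + bt² + ct + d; the 5 given values yield a linear system in the 4 coefficients.
Solving, Q(t) = -t³ + 3t² + 8t - 4.
The constant term is Q(0) = -4.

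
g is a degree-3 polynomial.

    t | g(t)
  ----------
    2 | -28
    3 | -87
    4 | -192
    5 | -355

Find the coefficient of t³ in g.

-2

Write g(t) = at³ + bt² + ct + d; the 4 given values yield a linear system in the 4 coefficients.
Solving, g(t) = -2t³ - 5t² + 4t.
The coefficient of t³ is -2.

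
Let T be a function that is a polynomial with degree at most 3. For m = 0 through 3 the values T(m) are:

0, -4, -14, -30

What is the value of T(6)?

-114

First differences: -4, -10, -16. Second differences: -6, -6.
Level-2 differences are constant, so T has degree 2.
Fitting a degree-2 polynomial gives T(m) = -3m² - m.
Then T(6) = -114.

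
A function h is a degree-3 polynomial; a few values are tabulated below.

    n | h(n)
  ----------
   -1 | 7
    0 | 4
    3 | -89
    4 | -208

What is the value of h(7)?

Write h(n) = an³ + bn² + cn + d; the 4 given values yield a linear system in the 4 coefficients.
Solving, h(n) = -3n³ - n² - n + 4.
Then h(7) = -1081.

-1081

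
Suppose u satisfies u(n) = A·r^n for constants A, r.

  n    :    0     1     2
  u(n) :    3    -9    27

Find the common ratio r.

Consecutive ratio: -9/3 = -3, and 27/(-9) = -3, so r = -3.
Then A·(-3)^0 = 3 gives A = 3, and u(n) = 3·(-3)^n.

-3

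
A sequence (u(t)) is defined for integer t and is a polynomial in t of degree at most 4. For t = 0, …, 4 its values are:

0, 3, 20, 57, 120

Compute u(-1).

5

Write u(t) = at^4 + bt³ + ct² + dt + e; the 5 given values yield a linear system in the 5 coefficients.
Solving, the leading coefficient vanishes, and u(t) = t³ + 4t² - 2t.
Then u(-1) = 5.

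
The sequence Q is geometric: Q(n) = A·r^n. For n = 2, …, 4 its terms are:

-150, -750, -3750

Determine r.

Consecutive ratio: -750/(-150) = 5, and -3750/(-750) = 5, so r = 5.
Then A·5^2 = -150 gives A = -6, and Q(n) = -6·5^n.

5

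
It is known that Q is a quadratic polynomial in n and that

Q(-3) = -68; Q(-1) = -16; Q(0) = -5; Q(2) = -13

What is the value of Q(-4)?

Write Q(n) = an² + bn + c; the 4 given values yield a linear system in the 3 coefficients.
Solving, Q(n) = -5n² + 6n - 5.
Then Q(-4) = -109.

-109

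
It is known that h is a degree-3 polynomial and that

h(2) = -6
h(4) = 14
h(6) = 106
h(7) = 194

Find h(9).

Write h(x) = ax³ + bx² + cx + d; the 4 given values yield a linear system in the 4 coefficients.
Solving, h(x) = x³ - 3x² - 2.
Then h(9) = 484.

484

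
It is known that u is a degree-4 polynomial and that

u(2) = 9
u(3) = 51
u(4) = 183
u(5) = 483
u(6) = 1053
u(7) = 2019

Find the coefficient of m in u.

1

First differences: 42, 132, 300, 570, 966. Second differences: 90, 168, 270, 396. Third differences: 78, 102, 126. Fourth differences: 24, 24.
Level-4 differences are constant, so u has degree 4.
Fitting a degree-4 polynomial gives u(m) = m^4 - m³ - m² + m + 3.
The coefficient of m is 1.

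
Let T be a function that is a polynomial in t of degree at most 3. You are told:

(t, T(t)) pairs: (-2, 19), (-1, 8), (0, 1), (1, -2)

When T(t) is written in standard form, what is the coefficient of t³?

0

First differences: -11, -7, -3. Second differences: 4, 4.
Level-2 differences are constant, so T has degree 2.
Fitting a degree-2 polynomial gives T(t) = 2t² - 5t + 1.
The coefficient of t³ is 0.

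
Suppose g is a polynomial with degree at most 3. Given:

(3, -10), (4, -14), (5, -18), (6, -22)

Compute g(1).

-2

First differences: -4, -4, -4.
Level-1 differences are constant, so g has degree 1.
Fitting a degree-1 polynomial gives g(m) = -4m + 2.
Then g(1) = -2.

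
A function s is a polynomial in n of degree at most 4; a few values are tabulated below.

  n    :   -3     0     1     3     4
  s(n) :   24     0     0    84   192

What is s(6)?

600

Write s(n) = an^4 + bn³ + cn² + dn + e; the 5 given values yield a linear system in the 5 coefficients.
Solving, the leading coefficient vanishes, and s(n) = 2n³ + 6n² - 8n.
Then s(6) = 600.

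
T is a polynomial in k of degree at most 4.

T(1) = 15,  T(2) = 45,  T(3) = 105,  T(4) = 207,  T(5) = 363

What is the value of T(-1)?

Write T(k) = ak^4 + bk³ + ck² + dk + e; the 5 given values yield a linear system in the 5 coefficients.
Solving, the leading coefficient vanishes, and T(k) = 2k³ + 3k² + 7k + 3.
Then T(-1) = -3.

-3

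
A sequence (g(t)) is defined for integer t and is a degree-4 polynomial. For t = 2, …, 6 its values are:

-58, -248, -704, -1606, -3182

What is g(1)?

Write g(t) = at^4 + bt³ + ct² + dt + e; the 5 given values yield a linear system in the 5 coefficients.
Solving, g(t) = -2t^4 - 2t³ - 5t² + 3t + 4.
Then g(1) = -2.

-2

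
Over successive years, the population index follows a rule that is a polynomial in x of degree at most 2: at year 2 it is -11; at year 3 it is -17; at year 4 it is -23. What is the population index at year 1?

-5

Write the value at x as f(x).
Write f(x) = ax² + bx + c; the 3 given values yield a linear system in the 3 coefficients.
Solving, the leading coefficient vanishes, and f(x) = -6x + 1.
Then f(1) = -5.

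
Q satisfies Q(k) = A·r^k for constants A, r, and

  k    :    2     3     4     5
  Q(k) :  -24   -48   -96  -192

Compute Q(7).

Consecutive ratio: -48/(-24) = 2, and -96/(-48) = 2, so r = 2.
Then A·2^2 = -24 gives A = -6, and Q(k) = -6·2^k.
Q(7) = -6·2^7 = -768.

-768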